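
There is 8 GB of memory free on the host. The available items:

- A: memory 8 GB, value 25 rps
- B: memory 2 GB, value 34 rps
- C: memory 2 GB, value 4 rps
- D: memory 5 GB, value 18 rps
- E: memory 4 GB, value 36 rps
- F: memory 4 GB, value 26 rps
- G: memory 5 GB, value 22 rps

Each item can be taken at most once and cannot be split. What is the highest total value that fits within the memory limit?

Check high-value combinations within 8 GB:
- B+C+E: memory 2+2+4=8, value 34+4+36=74
- B+E: memory 2+4=6, value 34+36=70
- B+C+F: memory 2+2+4=8, value 34+4+26=64
Best: 74 rps.

74 rps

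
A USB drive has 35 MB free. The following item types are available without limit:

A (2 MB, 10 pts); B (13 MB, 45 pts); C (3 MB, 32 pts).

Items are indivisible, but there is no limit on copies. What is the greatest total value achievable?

Best value-per-unit is C at 32/3; filling with it alone gives 11×32 = 352.
Optimal mix: 1×A + 11×C → size 35, value 362.

362 pts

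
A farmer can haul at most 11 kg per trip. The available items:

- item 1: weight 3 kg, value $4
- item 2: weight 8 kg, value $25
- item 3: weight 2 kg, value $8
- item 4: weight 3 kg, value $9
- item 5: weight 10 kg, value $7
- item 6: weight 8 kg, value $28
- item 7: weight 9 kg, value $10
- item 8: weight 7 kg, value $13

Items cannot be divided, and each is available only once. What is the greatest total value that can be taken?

$37

Check high-value combinations within 11 kg:
- item 4+item 6: weight 3+8=11, value 9+28=37
- item 3+item 6: weight 2+8=10, value 8+28=36
- item 2+item 4: weight 8+3=11, value 25+9=34
- item 2+item 3: weight 8+2=10, value 25+8=33
- item 1+item 6: weight 3+8=11, value 4+28=32
Best: $37.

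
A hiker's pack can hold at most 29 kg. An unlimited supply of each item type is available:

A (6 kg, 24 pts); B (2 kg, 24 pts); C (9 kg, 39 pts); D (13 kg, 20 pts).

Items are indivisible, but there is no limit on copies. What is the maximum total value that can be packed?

Best value-per-unit is B at 24/2, and filling with it alone uses weight 14×2=28. No mix of the others beats 14×24 = 336.

336 pts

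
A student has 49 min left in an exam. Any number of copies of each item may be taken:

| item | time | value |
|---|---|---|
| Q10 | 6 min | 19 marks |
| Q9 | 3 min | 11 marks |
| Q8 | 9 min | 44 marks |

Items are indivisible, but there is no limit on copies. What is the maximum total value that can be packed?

Best value-per-unit is Q8 at 44/9; filling with it alone gives 5×44 = 220.
Optimal mix: 1×Q9 + 5×Q8 → time 48, value 231.

231 marks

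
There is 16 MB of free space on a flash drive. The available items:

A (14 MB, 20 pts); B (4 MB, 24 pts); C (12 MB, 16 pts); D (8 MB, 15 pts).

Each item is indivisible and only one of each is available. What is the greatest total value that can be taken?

40 pts

Check high-value combinations within 16 MB:
- B+C: size 4+12=16, value 24+16=40
- B+D: size 4+8=12, value 24+15=39
- B: size 4, value 24
- A: size 14, value 20
Best: 40 pts.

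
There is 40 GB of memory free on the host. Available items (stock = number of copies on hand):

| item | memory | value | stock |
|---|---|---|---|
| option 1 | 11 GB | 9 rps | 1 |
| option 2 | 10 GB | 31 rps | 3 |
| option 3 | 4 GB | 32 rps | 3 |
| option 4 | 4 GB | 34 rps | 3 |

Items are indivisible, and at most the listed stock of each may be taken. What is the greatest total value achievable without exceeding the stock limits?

229 rps

Best selections within memory 40 and stock limits:
- 1×option 2 + 3×option 3 + 3×option 4: memory 34, value 229
- 2×option 2 + 2×option 3 + 3×option 4: memory 40, value 228
- 2×option 2 + 3×option 3 + 2×option 4: memory 40, value 226
Best: 229 rps.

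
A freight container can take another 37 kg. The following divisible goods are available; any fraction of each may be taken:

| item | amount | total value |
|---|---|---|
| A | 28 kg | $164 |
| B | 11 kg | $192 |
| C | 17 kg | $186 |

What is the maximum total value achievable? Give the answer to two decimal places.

Take in order of value per unit:
- B (192/11 per unit): all 11 → value 192, running total 192.00
- C (186/17 per unit): all 17 → value 186, running total 378.00
- A (164/28 per unit): 9 of 28 → value 9×164/28 = 52.7143, running total 430.71
Total 430.71.

430.71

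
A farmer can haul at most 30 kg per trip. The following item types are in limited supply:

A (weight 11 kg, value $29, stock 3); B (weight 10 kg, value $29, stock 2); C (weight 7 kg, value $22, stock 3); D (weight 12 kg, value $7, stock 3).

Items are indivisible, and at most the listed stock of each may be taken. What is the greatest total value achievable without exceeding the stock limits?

Best selections within weight 30 and stock limits:
- 2×B + 1×C: weight 27, value 80
- 1×A + 1×B + 1×C: weight 28, value 80
- 2×A + 1×C: weight 29, value 80
- 1×B + 2×C: weight 24, value 73
Best: $80.

$80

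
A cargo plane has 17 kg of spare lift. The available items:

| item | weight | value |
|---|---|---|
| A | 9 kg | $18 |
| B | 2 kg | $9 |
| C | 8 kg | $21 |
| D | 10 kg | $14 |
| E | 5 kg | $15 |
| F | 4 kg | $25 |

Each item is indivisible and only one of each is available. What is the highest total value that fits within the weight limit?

Check high-value combinations within 17 kg:
- C+E+F: weight 8+5+4=17, value 21+15+25=61
- B+C+F: weight 2+8+4=14, value 9+21+25=55
- A+B+F: weight 9+2+4=15, value 18+9+25=52
Best: $61.

$61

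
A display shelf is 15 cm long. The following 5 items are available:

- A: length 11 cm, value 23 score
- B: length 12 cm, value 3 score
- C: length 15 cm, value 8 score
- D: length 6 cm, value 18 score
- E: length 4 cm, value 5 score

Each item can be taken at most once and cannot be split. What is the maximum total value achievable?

28 score

Check high-value combinations within 15 cm:
- A+E: length 11+4=15, value 23+5=28
- D+E: length 6+4=10, value 18+5=23
- A: length 11, value 23
- D: length 6, value 18
Best: 28 score.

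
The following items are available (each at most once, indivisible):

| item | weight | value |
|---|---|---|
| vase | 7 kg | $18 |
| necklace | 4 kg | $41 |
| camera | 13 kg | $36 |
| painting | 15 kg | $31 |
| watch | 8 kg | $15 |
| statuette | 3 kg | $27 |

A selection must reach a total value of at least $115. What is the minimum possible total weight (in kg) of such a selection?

27

Subsets with value ≥ 115, sorted by total weight:
- vase+necklace+camera+statuette: weight 27, value 122
- necklace+camera+watch+statuette: weight 28, value 119
Minimum weight: 27 kg.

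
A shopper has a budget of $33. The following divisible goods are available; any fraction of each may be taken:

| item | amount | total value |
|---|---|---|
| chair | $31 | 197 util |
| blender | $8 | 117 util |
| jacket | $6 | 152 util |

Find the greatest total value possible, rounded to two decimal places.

389.74

Take in order of value per unit:
- jacket (152/6 per unit): all 6 → value 152, running total 152.00
- blender (117/8 per unit): all 8 → value 117, running total 269.00
- chair (197/31 per unit): 19 of 31 → value 19×197/31 = 120.7419, running total 389.74
Total 389.74.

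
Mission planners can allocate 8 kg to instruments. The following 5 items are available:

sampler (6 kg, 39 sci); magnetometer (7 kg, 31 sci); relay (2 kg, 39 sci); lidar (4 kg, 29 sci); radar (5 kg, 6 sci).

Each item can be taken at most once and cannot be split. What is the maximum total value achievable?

Check high-value combinations within 8 kg:
- sampler+relay: mass 6+2=8, value 39+39=78
- relay+lidar: mass 2+4=6, value 39+29=68
- relay+radar: mass 2+5=7, value 39+6=45
Best: 78 sci.

78 sci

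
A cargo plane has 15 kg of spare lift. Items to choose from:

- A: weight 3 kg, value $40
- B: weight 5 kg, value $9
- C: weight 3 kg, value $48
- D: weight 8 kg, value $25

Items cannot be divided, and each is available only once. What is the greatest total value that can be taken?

Check high-value combinations within 15 kg:
- A+C+D: weight 3+3+8=14, value 40+48+25=113
- A+B+C: weight 3+5+3=11, value 40+9+48=97
- A+C: weight 3+3=6, value 40+48=88
Best: $113.

$113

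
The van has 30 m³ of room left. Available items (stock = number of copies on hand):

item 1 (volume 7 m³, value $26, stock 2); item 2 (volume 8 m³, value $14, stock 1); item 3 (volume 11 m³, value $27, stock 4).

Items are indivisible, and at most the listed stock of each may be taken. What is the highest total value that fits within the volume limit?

Best selections within volume 30 and stock limits:
- 1×item 1 + 2×item 3: volume 29, value 80
- 2×item 1 + 1×item 3: volume 25, value 79
- 1×item 2 + 2×item 3: volume 30, value 68
Best: $80.

$80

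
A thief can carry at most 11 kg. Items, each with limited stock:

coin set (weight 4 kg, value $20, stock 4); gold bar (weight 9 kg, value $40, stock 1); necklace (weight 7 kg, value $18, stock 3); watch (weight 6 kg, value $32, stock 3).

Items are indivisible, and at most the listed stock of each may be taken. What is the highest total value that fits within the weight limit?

$52

Top feasible selections:
- 1×coin set + 1×watch: weight 10, value 52
- 2×coin set: weight 8, value 40
- 1×gold bar: weight 9, value 40
Best: $52.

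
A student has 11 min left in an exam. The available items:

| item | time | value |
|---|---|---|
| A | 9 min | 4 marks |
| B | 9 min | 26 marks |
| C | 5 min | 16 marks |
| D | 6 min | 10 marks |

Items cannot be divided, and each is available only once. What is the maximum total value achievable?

Check high-value combinations within 11 min:
- B: time 9, value 26
- C+D: time 5+6=11, value 16+10=26
- C: time 5, value 16
Best: 26 marks.

26 marks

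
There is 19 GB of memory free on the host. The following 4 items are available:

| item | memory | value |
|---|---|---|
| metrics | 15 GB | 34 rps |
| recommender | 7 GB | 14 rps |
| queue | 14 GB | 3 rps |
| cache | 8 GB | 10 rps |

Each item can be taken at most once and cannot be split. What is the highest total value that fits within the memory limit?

34 rps

Check high-value combinations within 19 GB:
- metrics: memory 15, value 34
- recommender+cache: memory 7+8=15, value 14+10=24
- recommender: memory 7, value 14
Best: 34 rps.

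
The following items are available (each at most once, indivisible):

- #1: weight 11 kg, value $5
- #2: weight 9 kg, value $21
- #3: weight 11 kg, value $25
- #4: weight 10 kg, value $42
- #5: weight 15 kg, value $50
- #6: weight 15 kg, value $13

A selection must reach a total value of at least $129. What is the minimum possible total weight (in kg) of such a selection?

45

Subsets with value ≥ 129, sorted by total weight:
- #2+#3+#4+#5: weight 45, value 138
- #3+#4+#5+#6: weight 51, value 130
- #1+#2+#3+#4+#5: weight 56, value 143
- #2+#3+#4+#5+#6: weight 60, value 151
Minimum weight: 45 kg.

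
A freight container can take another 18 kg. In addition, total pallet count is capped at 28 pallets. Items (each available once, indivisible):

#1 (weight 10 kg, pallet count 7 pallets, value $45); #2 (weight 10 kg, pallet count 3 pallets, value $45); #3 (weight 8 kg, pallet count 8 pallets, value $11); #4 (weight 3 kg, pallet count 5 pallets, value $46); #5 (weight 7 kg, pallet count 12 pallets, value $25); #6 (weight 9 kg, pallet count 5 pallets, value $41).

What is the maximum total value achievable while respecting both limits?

$91

Feasible sets respecting both limits:
- #1+#4: weight 13, pallet count 12, value 91
- #2+#4: weight 13, pallet count 8, value 91
- #4+#6: weight 12, pallet count 10, value 87
Best: $91.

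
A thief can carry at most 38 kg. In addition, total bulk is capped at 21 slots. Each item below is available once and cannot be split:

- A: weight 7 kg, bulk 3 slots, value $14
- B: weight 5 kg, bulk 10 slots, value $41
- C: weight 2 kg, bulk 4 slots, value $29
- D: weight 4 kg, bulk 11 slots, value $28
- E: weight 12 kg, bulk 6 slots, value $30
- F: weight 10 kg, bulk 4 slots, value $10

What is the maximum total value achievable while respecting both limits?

Feasible sets respecting both limits:
- B+C+E: weight 19, bulk 20, value 100
- A+B+C+F: weight 24, bulk 21, value 94
- C+D+E: weight 18, bulk 21, value 87
Best: $100.

$100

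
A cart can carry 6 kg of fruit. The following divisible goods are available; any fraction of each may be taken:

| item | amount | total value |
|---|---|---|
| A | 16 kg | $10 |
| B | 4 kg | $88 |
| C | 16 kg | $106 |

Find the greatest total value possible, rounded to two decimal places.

Take in order of value per unit:
- B (88/4 per unit): all 4 → value 88, running total 88.00
- C (106/16 per unit): 2 of 16 → value 2×106/16 = 13.2500, running total 101.25
Total 101.25.

101.25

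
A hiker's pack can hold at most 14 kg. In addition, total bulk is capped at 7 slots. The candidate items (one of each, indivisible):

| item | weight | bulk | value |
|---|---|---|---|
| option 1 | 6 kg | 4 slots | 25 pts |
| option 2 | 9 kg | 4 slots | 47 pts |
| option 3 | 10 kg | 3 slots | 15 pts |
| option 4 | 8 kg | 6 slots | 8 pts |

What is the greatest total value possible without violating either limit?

Feasible sets respecting both limits:
- option 2: weight 9, bulk 4, value 47
- option 1: weight 6, bulk 4, value 25
- option 3: weight 10, bulk 3, value 15
Best: 47 pts.

47 pts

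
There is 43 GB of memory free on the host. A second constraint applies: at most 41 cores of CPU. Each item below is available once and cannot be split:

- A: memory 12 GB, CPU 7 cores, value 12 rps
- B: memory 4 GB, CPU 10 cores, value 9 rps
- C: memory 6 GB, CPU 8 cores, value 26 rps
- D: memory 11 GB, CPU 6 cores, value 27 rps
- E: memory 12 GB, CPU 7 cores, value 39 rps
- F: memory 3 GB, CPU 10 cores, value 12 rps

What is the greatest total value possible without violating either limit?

Feasible sets respecting both limits:
- B+C+D+E+F: memory 36, CPU 41, value 113
- A+C+D+E: memory 41, CPU 28, value 104
- C+D+E+F: memory 32, CPU 31, value 104
- B+C+D+E: memory 33, CPU 31, value 101
Best: 113 rps.

113 rps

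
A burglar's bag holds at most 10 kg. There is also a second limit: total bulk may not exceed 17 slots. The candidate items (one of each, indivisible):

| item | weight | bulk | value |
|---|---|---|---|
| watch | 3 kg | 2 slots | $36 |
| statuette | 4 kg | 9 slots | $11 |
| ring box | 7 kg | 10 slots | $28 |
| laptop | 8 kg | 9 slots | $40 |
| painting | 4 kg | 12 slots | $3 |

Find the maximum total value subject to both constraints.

$64

Feasible sets respecting both limits:
- watch+ring box: weight 10, bulk 12, value 64
- watch+statuette: weight 7, bulk 11, value 47
- laptop: weight 8, bulk 9, value 40
- watch+painting: weight 7, bulk 14, value 39
Best: $64.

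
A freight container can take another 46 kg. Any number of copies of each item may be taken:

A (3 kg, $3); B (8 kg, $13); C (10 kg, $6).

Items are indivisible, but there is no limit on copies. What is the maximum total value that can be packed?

$71

Best value-per-unit is B at 13/8; filling with it alone gives 5×13 = 65.
Optimal mix: 2×A + 5×B → weight 46, value 71.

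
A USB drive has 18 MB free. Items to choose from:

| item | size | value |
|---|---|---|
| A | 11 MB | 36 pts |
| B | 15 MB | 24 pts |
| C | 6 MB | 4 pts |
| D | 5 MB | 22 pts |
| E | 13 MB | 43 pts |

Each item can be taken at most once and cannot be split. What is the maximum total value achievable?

65 pts

This is a 0/1 knapsack; check combinations near the capacity.
- D+E: size 5+13=18, value 22+43=65
- A+D: size 11+5=16, value 36+22=58
- E: size 13, value 43
- A+C: size 11+6=17, value 36+4=40
Best: 65 pts.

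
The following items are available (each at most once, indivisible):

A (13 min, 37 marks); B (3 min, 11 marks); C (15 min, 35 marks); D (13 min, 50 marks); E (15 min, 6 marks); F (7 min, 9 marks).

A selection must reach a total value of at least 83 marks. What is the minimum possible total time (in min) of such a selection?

Subsets with value ≥ 83, sorted by total time:
- A+D: time 26, value 87
- C+D: time 28, value 85
Minimum time: 26 min.

26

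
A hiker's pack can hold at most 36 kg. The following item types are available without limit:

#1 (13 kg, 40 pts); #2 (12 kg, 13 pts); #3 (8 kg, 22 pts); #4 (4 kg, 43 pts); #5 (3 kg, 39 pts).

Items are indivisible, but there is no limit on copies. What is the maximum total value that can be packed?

Best value-per-unit is #5 at 39/3, and filling with it alone uses weight 12×3=36. No mix of the others beats 12×39 = 468.

468 pts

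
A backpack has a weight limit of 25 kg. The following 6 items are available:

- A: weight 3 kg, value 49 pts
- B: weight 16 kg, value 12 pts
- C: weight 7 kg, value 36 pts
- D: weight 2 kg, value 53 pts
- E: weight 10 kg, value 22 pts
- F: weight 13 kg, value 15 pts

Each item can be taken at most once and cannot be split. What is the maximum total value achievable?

160 pts

Check high-value combinations within 25 kg:
- A+C+D+E: weight 3+7+2+10=22, value 49+36+53+22=160
- A+C+D+F: weight 3+7+2+13=25, value 49+36+53+15=153
- A+C+D: weight 3+7+2=12, value 49+36+53=138
- A+D+E: weight 3+2+10=15, value 49+53+22=124
- A+D+F: weight 3+2+13=18, value 49+53+15=117
Best: 160 pts.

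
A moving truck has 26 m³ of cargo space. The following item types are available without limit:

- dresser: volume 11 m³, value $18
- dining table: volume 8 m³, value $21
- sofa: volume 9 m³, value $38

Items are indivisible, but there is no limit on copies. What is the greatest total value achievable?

Best value-per-unit is sofa at 38/9; filling with it alone gives 2×38 = 76.
Optimal mix: 1×dining table + 2×sofa → volume 26, value 97.

$97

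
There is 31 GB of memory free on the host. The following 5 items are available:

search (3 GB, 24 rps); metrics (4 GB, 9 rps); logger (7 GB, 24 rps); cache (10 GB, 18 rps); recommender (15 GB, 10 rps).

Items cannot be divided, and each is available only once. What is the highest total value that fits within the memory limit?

Check high-value combinations within 31 GB:
- search+metrics+logger+cache: memory 3+4+7+10=24, value 24+9+24+18=75
- search+metrics+logger+recommender: memory 3+4+7+15=29, value 24+9+24+10=67
- search+logger+cache: memory 3+7+10=20, value 24+24+18=66
- search+logger+recommender: memory 3+7+15=25, value 24+24+10=58
Best: 75 rps.

75 rps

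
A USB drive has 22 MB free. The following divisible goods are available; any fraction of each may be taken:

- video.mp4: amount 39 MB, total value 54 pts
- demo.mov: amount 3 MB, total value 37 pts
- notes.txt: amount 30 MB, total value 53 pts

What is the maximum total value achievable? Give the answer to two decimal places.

70.57

Take in order of value per unit:
- demo.mov (37/3 per unit): all 3 → value 37, running total 37.00
- notes.txt (53/30 per unit): 19 of 30 → value 19×53/30 = 33.5667, running total 70.57
Total 70.57.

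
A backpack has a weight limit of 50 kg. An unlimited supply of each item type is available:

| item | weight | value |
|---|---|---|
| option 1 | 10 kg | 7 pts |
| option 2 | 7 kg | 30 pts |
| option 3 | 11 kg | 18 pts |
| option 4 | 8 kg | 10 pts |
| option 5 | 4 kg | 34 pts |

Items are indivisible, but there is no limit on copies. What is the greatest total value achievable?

Best value-per-unit is option 5 at 34/4, and filling with it alone uses weight 12×4=48. No mix of the others beats 12×34 = 408.

408 pts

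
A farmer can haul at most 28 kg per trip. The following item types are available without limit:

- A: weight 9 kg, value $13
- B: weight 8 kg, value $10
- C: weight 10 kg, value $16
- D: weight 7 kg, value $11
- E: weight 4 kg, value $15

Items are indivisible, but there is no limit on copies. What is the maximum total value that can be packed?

Best value-per-unit is E at 15/4, and filling with it alone uses weight 7×4=28. No mix of the others beats 7×15 = 105.

$105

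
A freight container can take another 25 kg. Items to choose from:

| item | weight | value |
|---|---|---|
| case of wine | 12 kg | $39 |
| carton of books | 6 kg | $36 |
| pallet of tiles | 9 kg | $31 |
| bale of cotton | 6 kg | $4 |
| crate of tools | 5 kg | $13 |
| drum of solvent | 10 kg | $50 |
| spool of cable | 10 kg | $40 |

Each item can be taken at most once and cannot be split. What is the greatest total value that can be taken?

$117

Check high-value combinations within 25 kg:
- carton of books+pallet of tiles+drum of solvent: weight 6+9+10=25, value 36+31+50=117
- carton of books+pallet of tiles+spool of cable: weight 6+9+10=25, value 36+31+40=107
- crate of tools+drum of solvent+spool of cable: weight 5+10+10=25, value 13+50+40=103
- carton of books+crate of tools+drum of solvent: weight 6+5+10=21, value 36+13+50=99
Best: $117.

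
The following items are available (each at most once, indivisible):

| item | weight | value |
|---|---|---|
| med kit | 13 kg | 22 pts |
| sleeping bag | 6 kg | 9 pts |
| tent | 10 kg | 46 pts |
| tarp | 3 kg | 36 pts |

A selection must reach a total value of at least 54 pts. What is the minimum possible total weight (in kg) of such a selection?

Subsets with value ≥ 54, sorted by total weight:
- tent+tarp: weight 13, value 82
- med kit+tarp: weight 16, value 58
- sleeping bag+tent: weight 16, value 55
- sleeping bag+tent+tarp: weight 19, value 91
Minimum weight: 13 kg.

13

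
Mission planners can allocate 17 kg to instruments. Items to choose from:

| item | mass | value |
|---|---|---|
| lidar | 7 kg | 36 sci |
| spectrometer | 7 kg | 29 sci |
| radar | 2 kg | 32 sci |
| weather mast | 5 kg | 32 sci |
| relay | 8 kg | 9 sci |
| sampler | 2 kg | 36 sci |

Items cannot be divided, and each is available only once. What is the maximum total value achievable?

Check high-value combinations within 17 kg:
- lidar+radar+weather mast+sampler: mass 7+2+5+2=16, value 36+32+32+36=136
- spectrometer+radar+weather mast+sampler: mass 7+2+5+2=16, value 29+32+32+36=129
- radar+weather mast+relay+sampler: mass 2+5+8+2=17, value 32+32+9+36=109
Best: 136 sci.

136 sci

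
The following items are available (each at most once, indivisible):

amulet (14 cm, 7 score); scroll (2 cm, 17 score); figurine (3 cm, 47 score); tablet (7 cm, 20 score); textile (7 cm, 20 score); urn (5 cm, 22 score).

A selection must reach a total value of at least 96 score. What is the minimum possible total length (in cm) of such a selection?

17

Subsets with value ≥ 96, sorted by total length:
- scroll+figurine+tablet+urn: length 17, value 106
- scroll+figurine+textile+urn: length 17, value 106
Minimum length: 17 cm.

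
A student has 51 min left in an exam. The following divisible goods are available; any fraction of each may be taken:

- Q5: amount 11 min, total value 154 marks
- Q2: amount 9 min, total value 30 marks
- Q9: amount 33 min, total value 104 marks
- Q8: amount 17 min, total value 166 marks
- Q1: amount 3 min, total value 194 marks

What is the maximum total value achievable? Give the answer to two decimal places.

Take in order of value per unit:
- Q1 (194/3 per unit): all 3 → value 194, running total 194.00
- Q5 (154/11 per unit): all 11 → value 154, running total 348.00
- Q8 (166/17 per unit): all 17 → value 166, running total 514.00
- Q2 (30/9 per unit): all 9 → value 30, running total 544.00
- Q9 (104/33 per unit): 11 of 33 → value 11×104/33 = 34.6667, running total 578.67
Total 578.67.

578.67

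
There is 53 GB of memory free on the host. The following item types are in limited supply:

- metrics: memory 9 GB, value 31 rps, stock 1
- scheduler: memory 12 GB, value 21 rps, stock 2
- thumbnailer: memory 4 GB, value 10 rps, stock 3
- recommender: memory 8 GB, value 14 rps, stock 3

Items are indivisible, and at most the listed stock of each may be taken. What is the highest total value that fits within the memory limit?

Best selections within memory 53 and stock limits:
- 1×metrics + 2×scheduler + 3×thumbnailer + 1×recommender: memory 53, value 117
- 1×metrics + 1×scheduler + 2×thumbnailer + 3×recommender: memory 53, value 114
Best: 117 rps.

117 rps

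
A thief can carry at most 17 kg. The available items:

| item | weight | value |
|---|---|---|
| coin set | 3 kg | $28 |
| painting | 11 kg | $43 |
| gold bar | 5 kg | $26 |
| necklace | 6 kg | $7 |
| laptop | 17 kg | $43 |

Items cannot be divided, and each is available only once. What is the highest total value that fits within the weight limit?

Check high-value combinations within 17 kg:
- coin set+painting: weight 3+11=14, value 28+43=71
- painting+gold bar: weight 11+5=16, value 43+26=69
- coin set+gold bar+necklace: weight 3+5+6=14, value 28+26+7=61
- coin set+gold bar: weight 3+5=8, value 28+26=54
Best: $71.

$71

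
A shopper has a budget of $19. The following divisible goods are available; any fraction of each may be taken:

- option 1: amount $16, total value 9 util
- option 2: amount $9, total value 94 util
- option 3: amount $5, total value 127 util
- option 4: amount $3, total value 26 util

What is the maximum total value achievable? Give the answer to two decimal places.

248.13

Take in order of value per unit:
- option 3 (127/5 per unit): all 5 → value 127, running total 127.00
- option 2 (94/9 per unit): all 9 → value 94, running total 221.00
- option 4 (26/3 per unit): all 3 → value 26, running total 247.00
- option 1 (9/16 per unit): 2 of 16 → value 2×9/16 = 1.1250, running total 248.13
Total 248.13.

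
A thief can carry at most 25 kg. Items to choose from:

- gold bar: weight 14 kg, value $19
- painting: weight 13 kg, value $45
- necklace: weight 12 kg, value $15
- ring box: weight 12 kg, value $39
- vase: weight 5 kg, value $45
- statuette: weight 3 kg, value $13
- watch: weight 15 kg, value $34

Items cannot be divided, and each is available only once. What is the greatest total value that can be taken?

$103

Check high-value combinations within 25 kg:
- painting+vase+statuette: weight 13+5+3=21, value 45+45+13=103
- ring box+vase+statuette: weight 12+5+3=20, value 39+45+13=97
- vase+statuette+watch: weight 5+3+15=23, value 45+13+34=92
- painting+vase: weight 13+5=18, value 45+45=90
- ring box+vase: weight 12+5=17, value 39+45=84
Best: $103.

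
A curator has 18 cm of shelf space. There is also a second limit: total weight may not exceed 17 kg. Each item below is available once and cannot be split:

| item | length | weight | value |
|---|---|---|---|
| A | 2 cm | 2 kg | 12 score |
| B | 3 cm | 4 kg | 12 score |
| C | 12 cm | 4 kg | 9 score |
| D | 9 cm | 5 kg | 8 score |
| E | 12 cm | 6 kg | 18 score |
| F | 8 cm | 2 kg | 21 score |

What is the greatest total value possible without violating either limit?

45 score

Feasible sets respecting both limits:
- A+B+F: length 13, weight 8, value 45
- A+B+E: length 17, weight 12, value 42
- A+B+C: length 17, weight 10, value 33
Best: 45 score.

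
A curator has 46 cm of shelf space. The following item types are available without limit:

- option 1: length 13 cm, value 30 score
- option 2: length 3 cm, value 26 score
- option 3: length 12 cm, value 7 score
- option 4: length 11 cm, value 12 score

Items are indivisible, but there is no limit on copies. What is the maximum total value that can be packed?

390 score

Best value-per-unit is option 2 at 26/3, and filling with it alone uses length 15×3=45. No mix of the others beats 15×26 = 390.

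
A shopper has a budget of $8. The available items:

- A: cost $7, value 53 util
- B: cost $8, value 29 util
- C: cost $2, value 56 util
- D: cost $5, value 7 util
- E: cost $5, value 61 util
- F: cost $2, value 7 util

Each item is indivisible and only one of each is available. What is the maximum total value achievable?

117 util

Check high-value combinations within $8:
- C+E: cost 2+5=7, value 56+61=117
- E+F: cost 5+2=7, value 61+7=68
- C+F: cost 2+2=4, value 56+7=63
Best: 117 util.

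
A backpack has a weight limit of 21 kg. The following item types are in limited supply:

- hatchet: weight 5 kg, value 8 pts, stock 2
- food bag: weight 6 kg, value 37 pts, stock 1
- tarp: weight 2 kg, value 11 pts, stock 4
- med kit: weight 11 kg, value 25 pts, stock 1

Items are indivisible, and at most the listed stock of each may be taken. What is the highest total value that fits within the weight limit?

Best selections within weight 21 and stock limits:
- 1×hatchet + 1×food bag + 4×tarp: weight 19, value 89
- 1×food bag + 2×tarp + 1×med kit: weight 21, value 84
Best: 89 pts.

89 pts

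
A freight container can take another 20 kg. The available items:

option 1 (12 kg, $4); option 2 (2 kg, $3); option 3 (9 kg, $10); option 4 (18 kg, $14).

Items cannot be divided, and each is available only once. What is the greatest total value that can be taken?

Check high-value combinations within 20 kg:
- option 2+option 4: weight 2+18=20, value 3+14=17
- option 4: weight 18, value 14
- option 2+option 3: weight 2+9=11, value 3+10=13
- option 3: weight 9, value 10
Best: $17.

$17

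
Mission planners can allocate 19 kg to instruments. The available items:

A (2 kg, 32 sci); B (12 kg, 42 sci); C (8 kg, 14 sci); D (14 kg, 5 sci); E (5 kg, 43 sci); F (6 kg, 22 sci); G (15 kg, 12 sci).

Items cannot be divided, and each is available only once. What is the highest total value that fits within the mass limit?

117 sci

Check high-value combinations within 19 kg:
- A+B+E: mass 2+12+5=19, value 32+42+43=117
- A+E+F: mass 2+5+6=13, value 32+43+22=97
- A+C+E: mass 2+8+5=15, value 32+14+43=89
- B+E: mass 12+5=17, value 42+43=85
- C+E+F: mass 8+5+6=19, value 14+43+22=79
Best: 117 sci.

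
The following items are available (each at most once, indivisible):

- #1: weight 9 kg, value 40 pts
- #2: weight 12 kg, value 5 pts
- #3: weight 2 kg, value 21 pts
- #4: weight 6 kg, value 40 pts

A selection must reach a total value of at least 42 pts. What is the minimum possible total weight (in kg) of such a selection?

Subsets with value ≥ 42, sorted by total weight:
- #3+#4: weight 8, value 61
- #1+#3: weight 11, value 61
- #1+#4: weight 15, value 80
Minimum weight: 8 kg.

8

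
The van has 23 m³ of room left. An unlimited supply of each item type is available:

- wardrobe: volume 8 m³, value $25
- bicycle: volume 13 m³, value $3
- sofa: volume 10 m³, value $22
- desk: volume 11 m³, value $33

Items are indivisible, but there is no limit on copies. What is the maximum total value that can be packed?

Best value-per-unit is wardrobe at 25/8; filling with it alone gives 2×25 = 50.
Optimal mix: 2×desk → volume 22, value 66.

$66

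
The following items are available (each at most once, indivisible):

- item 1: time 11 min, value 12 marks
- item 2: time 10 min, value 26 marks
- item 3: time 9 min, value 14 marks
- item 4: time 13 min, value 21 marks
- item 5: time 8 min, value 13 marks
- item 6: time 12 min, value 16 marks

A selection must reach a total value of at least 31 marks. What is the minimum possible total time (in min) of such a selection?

18

Subsets with value ≥ 31, sorted by total time:
- item 2+item 5: time 18, value 39
- item 2+item 3: time 19, value 40
- item 1+item 2: time 21, value 38
- item 4+item 5: time 21, value 34
Minimum time: 18 min.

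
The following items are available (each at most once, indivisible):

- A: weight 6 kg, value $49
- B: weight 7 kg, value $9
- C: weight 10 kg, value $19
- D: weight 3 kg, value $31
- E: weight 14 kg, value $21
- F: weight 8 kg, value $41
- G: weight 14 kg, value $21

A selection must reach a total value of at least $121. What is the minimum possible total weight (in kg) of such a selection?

Subsets with value ≥ 121, sorted by total weight:
- A+D+F: weight 17, value 121
- A+B+D+F: weight 24, value 130
Minimum weight: 17 kg.

17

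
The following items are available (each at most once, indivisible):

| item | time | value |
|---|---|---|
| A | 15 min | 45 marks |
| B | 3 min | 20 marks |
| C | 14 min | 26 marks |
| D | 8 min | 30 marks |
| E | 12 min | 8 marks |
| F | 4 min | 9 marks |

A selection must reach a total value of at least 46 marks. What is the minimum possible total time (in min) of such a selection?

11

Subsets with value ≥ 46, sorted by total time:
- B+D: time 11, value 50
- B+D+F: time 15, value 59
- B+C: time 17, value 46
- A+B: time 18, value 65
Minimum time: 11 min.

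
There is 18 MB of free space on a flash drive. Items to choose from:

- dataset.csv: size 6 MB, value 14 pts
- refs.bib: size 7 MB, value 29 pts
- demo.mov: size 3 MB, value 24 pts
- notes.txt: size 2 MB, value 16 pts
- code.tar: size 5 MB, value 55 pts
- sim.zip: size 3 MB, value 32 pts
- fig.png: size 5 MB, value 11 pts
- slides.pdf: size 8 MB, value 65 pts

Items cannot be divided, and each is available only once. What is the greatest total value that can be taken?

Check high-value combinations within 18 MB:
- notes.txt+code.tar+sim.zip+slides.pdf: size 2+5+3+8=18, value 16+55+32+65=168
- demo.mov+notes.txt+code.tar+slides.pdf: size 3+2+5+8=18, value 24+16+55+65=160
- code.tar+sim.zip+slides.pdf: size 5+3+8=16, value 55+32+65=152
Best: 168 pts.

168 pts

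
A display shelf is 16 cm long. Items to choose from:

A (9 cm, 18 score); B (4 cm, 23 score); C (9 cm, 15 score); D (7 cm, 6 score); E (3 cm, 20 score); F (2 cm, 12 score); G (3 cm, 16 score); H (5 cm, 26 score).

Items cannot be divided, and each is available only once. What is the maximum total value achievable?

This is a 0/1 knapsack; check combinations near the capacity.
- B+E+G+H: length 4+3+3+5=15, value 23+20+16+26=85
- B+E+F+H: length 4+3+2+5=14, value 23+20+12+26=81
- B+F+G+H: length 4+2+3+5=14, value 23+12+16+26=77
- E+F+G+H: length 3+2+3+5=13, value 20+12+16+26=74
- B+E+F+G: length 4+3+2+3=12, value 23+20+12+16=71
Best: 85 score.

85 score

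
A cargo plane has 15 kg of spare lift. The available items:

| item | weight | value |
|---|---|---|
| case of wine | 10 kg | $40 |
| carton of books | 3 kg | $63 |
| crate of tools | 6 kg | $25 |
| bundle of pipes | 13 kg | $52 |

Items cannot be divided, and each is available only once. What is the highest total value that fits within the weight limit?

$103

Check high-value combinations within 15 kg:
- case of wine+carton of books: weight 10+3=13, value 40+63=103
- carton of books+crate of tools: weight 3+6=9, value 63+25=88
- carton of books: weight 3, value 63
- bundle of pipes: weight 13, value 52
- case of wine: weight 10, value 40
Best: $103.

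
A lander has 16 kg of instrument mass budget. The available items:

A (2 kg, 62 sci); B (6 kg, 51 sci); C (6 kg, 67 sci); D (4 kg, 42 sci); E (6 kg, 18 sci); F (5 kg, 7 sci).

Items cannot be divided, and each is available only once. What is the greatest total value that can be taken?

180 sci

This is a 0/1 knapsack; check combinations near the capacity.
- A+B+C: mass 2+6+6=14, value 62+51+67=180
- A+C+D: mass 2+6+4=12, value 62+67+42=171
- B+C+D: mass 6+6+4=16, value 51+67+42=160
Best: 180 sci.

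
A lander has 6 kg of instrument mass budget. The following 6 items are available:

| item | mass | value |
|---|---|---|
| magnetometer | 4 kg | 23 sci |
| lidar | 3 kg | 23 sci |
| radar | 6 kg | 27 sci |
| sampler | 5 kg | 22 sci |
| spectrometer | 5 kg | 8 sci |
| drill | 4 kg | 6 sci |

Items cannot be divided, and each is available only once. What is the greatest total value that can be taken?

27 sci

Check high-value combinations within 6 kg:
- radar: mass 6, value 27
- lidar: mass 3, value 23
- magnetometer: mass 4, value 23
- sampler: mass 5, value 22
Best: 27 sci.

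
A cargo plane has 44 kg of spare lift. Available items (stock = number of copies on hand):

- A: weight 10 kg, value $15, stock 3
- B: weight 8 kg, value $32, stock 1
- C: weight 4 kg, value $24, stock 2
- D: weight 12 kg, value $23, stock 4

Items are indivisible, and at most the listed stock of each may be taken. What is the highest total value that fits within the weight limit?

Best selections within weight 44 and stock limits:
- 1×B + 2×C + 2×D: weight 40, value 126
- 1×A + 1×B + 2×C + 1×D: weight 38, value 118
- 2×C + 3×D: weight 44, value 117
- 2×A + 1×B + 2×C: weight 36, value 110
Best: $126.

$126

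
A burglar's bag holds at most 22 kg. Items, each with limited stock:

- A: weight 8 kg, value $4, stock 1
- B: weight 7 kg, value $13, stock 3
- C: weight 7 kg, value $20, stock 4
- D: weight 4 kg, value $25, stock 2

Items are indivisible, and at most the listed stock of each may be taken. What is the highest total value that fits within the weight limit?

Best selections within weight 22 and stock limits:
- 2×C + 2×D: weight 22, value 90
- 1×B + 1×C + 2×D: weight 22, value 83
Best: $90.

$90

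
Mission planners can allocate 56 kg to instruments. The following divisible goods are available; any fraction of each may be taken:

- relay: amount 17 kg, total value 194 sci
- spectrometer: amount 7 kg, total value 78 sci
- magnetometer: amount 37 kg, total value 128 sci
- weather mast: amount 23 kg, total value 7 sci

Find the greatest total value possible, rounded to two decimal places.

382.70

Take in order of value per unit:
- relay (194/17 per unit): all 17 → value 194, running total 194.00
- spectrometer (78/7 per unit): all 7 → value 78, running total 272.00
- magnetometer (128/37 per unit): 32 of 37 → value 32×128/37 = 110.7027, running total 382.70
Total 382.70.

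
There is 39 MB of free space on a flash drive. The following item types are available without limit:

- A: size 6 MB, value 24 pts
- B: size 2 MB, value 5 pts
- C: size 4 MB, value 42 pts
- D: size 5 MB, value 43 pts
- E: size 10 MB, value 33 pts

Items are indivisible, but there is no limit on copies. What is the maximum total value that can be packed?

384 pts

Best value-per-unit is C at 42/4; filling with it alone gives 9×42 = 378.
Optimal mix: 1×B + 8×C + 1×D → size 39, value 384.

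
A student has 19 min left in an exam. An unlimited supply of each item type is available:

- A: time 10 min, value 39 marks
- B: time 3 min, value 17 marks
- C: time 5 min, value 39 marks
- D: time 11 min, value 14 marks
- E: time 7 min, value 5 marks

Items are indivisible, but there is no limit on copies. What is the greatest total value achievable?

134 marks

Best value-per-unit is C at 39/5; filling with it alone gives 3×39 = 117.
Optimal mix: 1×B + 3×C → time 18, value 134.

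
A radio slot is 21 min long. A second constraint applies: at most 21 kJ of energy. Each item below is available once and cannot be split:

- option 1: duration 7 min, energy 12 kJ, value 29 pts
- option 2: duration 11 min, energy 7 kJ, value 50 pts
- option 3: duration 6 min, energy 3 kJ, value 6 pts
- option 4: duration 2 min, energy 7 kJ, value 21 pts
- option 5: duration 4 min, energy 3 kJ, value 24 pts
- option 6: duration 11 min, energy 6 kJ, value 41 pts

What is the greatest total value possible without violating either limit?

95 pts

Feasible sets respecting both limits:
- option 2+option 4+option 5: duration 17, energy 17, value 95
- option 4+option 5+option 6: duration 17, energy 16, value 86
- option 2+option 3+option 5: duration 21, energy 13, value 80
- option 1+option 2: duration 18, energy 19, value 79
Best: 95 pts.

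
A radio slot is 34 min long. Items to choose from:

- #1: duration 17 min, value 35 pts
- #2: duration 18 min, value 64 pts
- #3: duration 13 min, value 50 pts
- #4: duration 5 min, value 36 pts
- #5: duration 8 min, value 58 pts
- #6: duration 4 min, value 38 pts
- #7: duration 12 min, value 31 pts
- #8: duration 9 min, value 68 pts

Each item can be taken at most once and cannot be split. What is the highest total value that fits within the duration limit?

Check high-value combinations within 34 min:
- #3+#5+#6+#8: duration 13+8+4+9=34, value 50+58+38+68=214
- #4+#5+#6+#8: duration 5+8+4+9=26, value 36+58+38+68=200
- #5+#6+#7+#8: duration 8+4+12+9=33, value 58+38+31+68=195
- #4+#5+#7+#8: duration 5+8+12+9=34, value 36+58+31+68=193
Best: 214 pts.

214 pts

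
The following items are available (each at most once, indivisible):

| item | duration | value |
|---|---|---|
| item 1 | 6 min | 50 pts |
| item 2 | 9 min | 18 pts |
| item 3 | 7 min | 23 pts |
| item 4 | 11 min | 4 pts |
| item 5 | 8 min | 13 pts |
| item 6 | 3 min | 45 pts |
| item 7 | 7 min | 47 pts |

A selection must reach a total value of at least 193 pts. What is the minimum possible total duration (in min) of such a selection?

40

Subsets with value ≥ 193, sorted by total duration:
- item 1+item 2+item 3+item 5+item 6+item 7: duration 40, value 196
- item 1+item 2+item 3+item 4+item 5+item 6+item 7: duration 51, value 200
Minimum duration: 40 min.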